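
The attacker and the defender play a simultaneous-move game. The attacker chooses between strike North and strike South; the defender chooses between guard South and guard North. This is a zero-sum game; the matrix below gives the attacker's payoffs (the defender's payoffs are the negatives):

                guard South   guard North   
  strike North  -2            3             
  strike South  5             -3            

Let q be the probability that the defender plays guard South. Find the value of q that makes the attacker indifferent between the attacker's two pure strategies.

q = 6/13

The attacker's indifference between strike North and strike South determines the defender's mixing probability q:
  the attacker's payoff from strike North: q·(-2) + (1−q)·3 = -5q + 3
  the attacker's payoff from strike South: q·5 + (1−q)·(-3) = 8q - 3
  -5q + 3 = 8q - 3  ⇒  -13q = -6  ⇒  q = 6/13.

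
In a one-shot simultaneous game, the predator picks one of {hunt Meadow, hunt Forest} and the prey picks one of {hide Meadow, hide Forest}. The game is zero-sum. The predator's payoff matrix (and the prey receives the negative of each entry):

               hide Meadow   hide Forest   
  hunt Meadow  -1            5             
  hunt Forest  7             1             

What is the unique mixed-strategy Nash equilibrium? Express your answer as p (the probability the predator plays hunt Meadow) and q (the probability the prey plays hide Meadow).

In a mixed equilibrium the prey is indifferent between hide Meadow and hide Forest; this condition fixes p.
  the prey's expected payoff from hide Meadow: p·1 + (1−p)·(-7) = 8p - 7
  the prey's expected payoff from hide Forest: p·(-5) + (1−p)·(-1) = -4p - 1
  8p - 7 = -4p - 1  ⇒  12p = 6  ⇒  p = 1/2.
Set the predator's expected payoff from hunt Meadow equal to that from hunt Forest:
  the predator's payoff to hunt Meadow: q·(-1) + (1−q)·5 = -6q + 5
  the predator's payoff to hunt Forest: q·7 + (1−q)·1 = 6q + 1
  -6q + 5 = 6q + 1  ⇒  -12q = -4  ⇒  q = 1/3.

p = 1/2, q = 1/3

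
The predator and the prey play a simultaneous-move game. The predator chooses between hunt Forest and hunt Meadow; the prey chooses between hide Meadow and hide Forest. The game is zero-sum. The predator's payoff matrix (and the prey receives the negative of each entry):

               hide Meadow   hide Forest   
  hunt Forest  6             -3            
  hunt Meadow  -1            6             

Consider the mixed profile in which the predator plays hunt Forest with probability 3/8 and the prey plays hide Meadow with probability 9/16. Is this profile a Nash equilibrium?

Given the predator's mix p = 3/8, the prey's payoff from hide Meadow is -13/8 but from hide Forest is -21/8. The prey strictly prefers hide Meadow, so the prey would not mix.
So the proposed profile is not a Nash equilibrium.

No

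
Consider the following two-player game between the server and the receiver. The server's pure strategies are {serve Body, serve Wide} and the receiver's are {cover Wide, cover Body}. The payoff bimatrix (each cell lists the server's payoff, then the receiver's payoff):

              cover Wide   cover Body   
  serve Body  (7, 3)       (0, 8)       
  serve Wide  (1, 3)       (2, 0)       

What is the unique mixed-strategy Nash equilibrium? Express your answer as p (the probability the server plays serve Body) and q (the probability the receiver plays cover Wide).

Set the receiver's expected payoff from cover Wide equal to that from cover Body:
  the receiver's expected payoff from cover Wide: p·3 + (1−p)·3 = 3
  the receiver's expected payoff from cover Body: p·8 + (1−p)·0 = 8p
  3 = 8p  ⇒  -8p = -3  ⇒  p = 3/8.
In a mixed equilibrium the server is indifferent between serve Body and serve Wide; this condition fixes q.
  the server's expected payoff from serve Body: q·7 + (1−q)·0 = 7q
  the server's expected payoff from serve Wide: q·1 + (1−q)·2 = -q + 2
  7q = -q + 2  ⇒  8q = 2  ⇒  q = 1/4.

p = 3/8, q = 1/4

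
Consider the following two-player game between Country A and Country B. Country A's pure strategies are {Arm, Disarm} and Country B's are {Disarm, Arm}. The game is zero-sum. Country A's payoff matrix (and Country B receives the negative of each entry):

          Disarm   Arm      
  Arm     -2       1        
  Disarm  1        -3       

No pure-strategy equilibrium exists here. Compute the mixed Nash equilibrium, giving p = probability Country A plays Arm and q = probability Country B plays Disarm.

In a mixed equilibrium Country B is indifferent between Disarm and Arm; this condition fixes p.
  Country B's payoff to Disarm: p·2 + (1−p)·(-1) = 3p - 1
  Country B's payoff to Arm: p·(-1) + (1−p)·3 = -4p + 3
  3p - 1 = -4p + 3  ⇒  7p = 4  ⇒  p = 4/7.
Country A's indifference between Arm and Disarm determines Country B's mixing probability q:
  Country A's payoff to Arm: q·(-2) + (1−q)·1 = -3q + 1
  Country A's payoff to Disarm: q·1 + (1−q)·(-3) = 4q - 3
  -3q + 1 = 4q - 3  ⇒  -7q = -4  ⇒  q = 4/7.

p = 4/7, q = 4/7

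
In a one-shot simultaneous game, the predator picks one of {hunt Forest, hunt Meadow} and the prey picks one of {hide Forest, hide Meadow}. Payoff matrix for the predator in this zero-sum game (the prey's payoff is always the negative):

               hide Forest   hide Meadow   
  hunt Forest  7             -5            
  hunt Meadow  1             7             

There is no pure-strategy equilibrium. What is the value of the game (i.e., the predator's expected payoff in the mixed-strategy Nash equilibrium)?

The prey's mix must leave the predator indifferent between hunt Forest and hunt Meadow.
  the predator's expected payoff from hunt Forest: q·7 + (1−q)·(-5) = 12q - 5
  the predator's expected payoff from hunt Meadow: q·1 + (1−q)·7 = -6q + 7
  12q - 5 = -6q + 7  ⇒  18q = 12  ⇒  q = 2/3.
The value is the predator's expected payoff against this mix (using hunt Forest): (2/3)·7 + (1/3)·(-5) = 3.

v = 3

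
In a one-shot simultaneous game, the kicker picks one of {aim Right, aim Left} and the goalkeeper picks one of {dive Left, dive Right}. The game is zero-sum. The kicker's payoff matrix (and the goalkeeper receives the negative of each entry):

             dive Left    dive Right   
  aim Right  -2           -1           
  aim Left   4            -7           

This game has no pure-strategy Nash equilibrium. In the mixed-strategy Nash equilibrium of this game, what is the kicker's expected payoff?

-3/2

The kicker's indifference between aim Right and aim Left determines the goalkeeper's mixing probability q:
  the kicker's payoff from aim Right: q·(-2) + (1−q)·(-1) = -q - 1
  the kicker's payoff from aim Left: q·4 + (1−q)·(-7) = 11q - 7
  -q - 1 = 11q - 7  ⇒  -12q = -6  ⇒  q = 1/2.
At equilibrium the kicker is indifferent across rows, so the kicker's payoff equals the payoff from aim Right: (1/2)·(-2) + (1/2)·(-1) = -3/2.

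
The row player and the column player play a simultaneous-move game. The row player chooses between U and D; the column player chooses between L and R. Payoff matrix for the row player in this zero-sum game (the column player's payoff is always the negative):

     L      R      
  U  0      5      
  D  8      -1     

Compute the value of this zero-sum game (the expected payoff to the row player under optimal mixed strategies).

v = 20/7

The row player's indifference between U and D determines the column player's mixing probability q:
  the row player's payoff from U: q·0 + (1−q)·5 = -5q + 5
  the row player's payoff from D: q·8 + (1−q)·(-1) = 9q - 1
  -5q + 5 = 9q - 1  ⇒  -14q = -6  ⇒  q = 3/7.
The value is the row player's expected payoff against this mix (using U): (3/7)·0 + (4/7)·5 = 20/7.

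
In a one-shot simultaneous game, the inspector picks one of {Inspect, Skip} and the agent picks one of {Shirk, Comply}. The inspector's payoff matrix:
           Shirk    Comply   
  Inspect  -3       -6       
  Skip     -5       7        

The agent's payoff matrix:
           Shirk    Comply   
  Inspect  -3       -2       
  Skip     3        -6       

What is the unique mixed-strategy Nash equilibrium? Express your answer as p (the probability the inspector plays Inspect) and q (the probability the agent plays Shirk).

p = 9/10, q = 13/15

The agent's indifference between Shirk and Comply determines the inspector's mixing probability p:
  the agent's expected payoff from Shirk: p·(-3) + (1−p)·3 = -6p + 3
  the agent's expected payoff from Comply: p·(-2) + (1−p)·(-6) = 4p - 6
  -6p + 3 = 4p - 6  ⇒  -10p = -9  ⇒  p = 9/10.
For the inspector to be willing to mix, the inspector must be indifferent between Inspect and Skip, which pins down the agent's mix.
  the inspector's payoff to Inspect: q·(-3) + (1−q)·(-6) = 3q - 6
  the inspector's payoff to Skip: q·(-5) + (1−q)·7 = -12q + 7
  3q - 6 = -12q + 7  ⇒  15q = 13  ⇒  q = 13/15.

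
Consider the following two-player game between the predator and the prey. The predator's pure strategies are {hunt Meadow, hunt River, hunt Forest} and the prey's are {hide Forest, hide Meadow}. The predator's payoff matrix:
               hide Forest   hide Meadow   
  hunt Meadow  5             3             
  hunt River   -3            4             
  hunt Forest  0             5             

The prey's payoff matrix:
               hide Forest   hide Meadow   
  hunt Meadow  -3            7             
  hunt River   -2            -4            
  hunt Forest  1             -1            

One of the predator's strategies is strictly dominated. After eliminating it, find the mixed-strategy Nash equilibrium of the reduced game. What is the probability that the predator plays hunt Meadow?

p = 1/6

The predator's strategy hunt River is strictly dominated by hunt Forest: 0 > -3 and 5 > 4. Eliminate hunt River.
The prey's indifference between hide Forest and hide Meadow determines the predator's mixing probability p:
  the prey's expected payoff from hide Forest: p·(-3) + (1−p)·1 = -4p + 1
  the prey's expected payoff from hide Meadow: p·7 + (1−p)·(-1) = 8p - 1
  -4p + 1 = 8p - 1  ⇒  -12p = -2  ⇒  p = 1/6.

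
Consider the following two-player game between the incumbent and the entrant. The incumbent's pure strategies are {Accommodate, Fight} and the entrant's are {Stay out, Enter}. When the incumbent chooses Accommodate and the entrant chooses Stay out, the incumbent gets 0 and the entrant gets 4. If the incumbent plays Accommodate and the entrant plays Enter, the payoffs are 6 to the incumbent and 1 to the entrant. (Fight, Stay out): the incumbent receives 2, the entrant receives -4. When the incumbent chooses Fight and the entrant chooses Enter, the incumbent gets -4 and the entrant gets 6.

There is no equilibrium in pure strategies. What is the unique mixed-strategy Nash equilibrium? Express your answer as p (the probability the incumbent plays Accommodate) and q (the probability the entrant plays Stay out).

The incumbent's mix must leave the entrant indifferent between Stay out and Enter.
  the entrant's expected payoff from Stay out: p·4 + (1−p)·(-4) = 8p - 4
  the entrant's expected payoff from Enter: p·1 + (1−p)·6 = -5p + 6
  8p - 4 = -5p + 6  ⇒  13p = 10  ⇒  p = 10/13.
Set the incumbent's expected payoff from Accommodate equal to that from Fight:
  the incumbent's expected payoff from Accommodate: q·0 + (1−q)·6 = -6q + 6
  the incumbent's expected payoff from Fight: q·2 + (1−q)·(-4) = 6q - 4
  -6q + 6 = 6q - 4  ⇒  -12q = -10  ⇒  q = 5/6.

p = 10/13, q = 5/6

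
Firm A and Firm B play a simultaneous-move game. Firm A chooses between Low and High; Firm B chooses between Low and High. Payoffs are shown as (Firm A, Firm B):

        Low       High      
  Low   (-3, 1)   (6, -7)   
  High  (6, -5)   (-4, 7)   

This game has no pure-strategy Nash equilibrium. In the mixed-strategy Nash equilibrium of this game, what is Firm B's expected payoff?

-7/5

In a mixed equilibrium Firm B is indifferent between Low and High; this condition fixes p.
  Firm B's payoff from Low: p·1 + (1−p)·(-5) = 6p - 5
  Firm B's payoff from High: p·(-7) + (1−p)·7 = -14p + 7
  6p - 5 = -14p + 7  ⇒  20p = 12  ⇒  p = 3/5.
At equilibrium Firm B is indifferent across columns, so Firm B's payoff equals the payoff from Low: (3/5)·1 + (2/5)·(-5) = -7/5.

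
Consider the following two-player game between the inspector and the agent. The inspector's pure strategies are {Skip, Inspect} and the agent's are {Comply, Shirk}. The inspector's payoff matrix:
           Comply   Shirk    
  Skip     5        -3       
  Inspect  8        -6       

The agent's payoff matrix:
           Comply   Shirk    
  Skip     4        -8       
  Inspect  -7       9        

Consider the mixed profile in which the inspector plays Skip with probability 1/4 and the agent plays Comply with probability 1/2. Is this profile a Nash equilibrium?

No

Given the inspector's mix p = 1/4, the agent's payoff from Comply is -17/4 but from Shirk is 19/4. The agent strictly prefers Shirk, so the agent would not mix.
So the proposed profile is not a Nash equilibrium.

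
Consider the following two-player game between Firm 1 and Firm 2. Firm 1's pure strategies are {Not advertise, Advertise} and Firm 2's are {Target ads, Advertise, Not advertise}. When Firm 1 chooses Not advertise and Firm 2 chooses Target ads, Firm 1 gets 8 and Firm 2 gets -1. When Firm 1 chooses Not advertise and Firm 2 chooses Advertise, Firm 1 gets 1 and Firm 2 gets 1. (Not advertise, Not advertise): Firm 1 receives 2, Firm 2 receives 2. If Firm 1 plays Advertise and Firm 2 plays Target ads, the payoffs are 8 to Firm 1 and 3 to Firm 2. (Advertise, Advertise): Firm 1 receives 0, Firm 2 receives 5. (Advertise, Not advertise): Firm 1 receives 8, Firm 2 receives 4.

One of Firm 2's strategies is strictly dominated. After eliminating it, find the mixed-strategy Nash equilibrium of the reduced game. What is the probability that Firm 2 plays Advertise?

q = 6/7

Firm 2's strategy Target ads is strictly dominated by Advertise: 1 > -1 and 5 > 3. Eliminate Target ads.
In a mixed equilibrium Firm 1 is indifferent between Not advertise and Advertise; this condition fixes q.
  Firm 1's expected payoff from Not advertise: q·1 + (1−q)·2 = -q + 2
  Firm 1's expected payoff from Advertise: q·0 + (1−q)·8 = -8q + 8
  -q + 2 = -8q + 8  ⇒  7q = 6  ⇒  q = 6/7.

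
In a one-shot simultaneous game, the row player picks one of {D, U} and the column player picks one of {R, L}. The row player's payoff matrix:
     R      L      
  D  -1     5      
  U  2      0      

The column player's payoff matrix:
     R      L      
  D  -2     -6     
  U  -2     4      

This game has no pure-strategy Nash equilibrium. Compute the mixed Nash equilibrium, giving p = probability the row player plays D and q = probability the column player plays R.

p = 3/5, q = 5/8

The row player's mix must leave the column player indifferent between R and L.
  the column player's payoff to R: p·(-2) + (1−p)·(-2) = -2
  the column player's payoff to L: p·(-6) + (1−p)·4 = -10p + 4
  -2 = -10p + 4  ⇒  10p = 6  ⇒  p = 3/5.
Set the row player's expected payoff from D equal to that from U:
  the row player's payoff from D: q·(-1) + (1−q)·5 = -6q + 5
  the row player's payoff from U: q·2 + (1−q)·0 = 2q
  -6q + 5 = 2q  ⇒  -8q = -5  ⇒  q = 5/8.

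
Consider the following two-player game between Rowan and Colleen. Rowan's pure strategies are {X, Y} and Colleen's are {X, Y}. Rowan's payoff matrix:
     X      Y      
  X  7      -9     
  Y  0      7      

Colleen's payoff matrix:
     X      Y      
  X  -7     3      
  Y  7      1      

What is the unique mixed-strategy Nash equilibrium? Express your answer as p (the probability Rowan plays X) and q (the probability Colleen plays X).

For Colleen to be willing to mix, Colleen must be indifferent between X and Y, which pins down Rowan's mix.
  Colleen's expected payoff from X: p·(-7) + (1−p)·7 = -14p + 7
  Colleen's expected payoff from Y: p·3 + (1−p)·1 = 2p + 1
  -14p + 7 = 2p + 1  ⇒  -16p = -6  ⇒  p = 3/8.
In a mixed equilibrium Rowan is indifferent between X and Y; this condition fixes q.
  Rowan's payoff to X: q·7 + (1−q)·(-9) = 16q - 9
  Rowan's payoff to Y: q·0 + (1−q)·7 = -7q + 7
  16q - 9 = -7q + 7  ⇒  23q = 16  ⇒  q = 16/23.

p = 3/8, q = 16/23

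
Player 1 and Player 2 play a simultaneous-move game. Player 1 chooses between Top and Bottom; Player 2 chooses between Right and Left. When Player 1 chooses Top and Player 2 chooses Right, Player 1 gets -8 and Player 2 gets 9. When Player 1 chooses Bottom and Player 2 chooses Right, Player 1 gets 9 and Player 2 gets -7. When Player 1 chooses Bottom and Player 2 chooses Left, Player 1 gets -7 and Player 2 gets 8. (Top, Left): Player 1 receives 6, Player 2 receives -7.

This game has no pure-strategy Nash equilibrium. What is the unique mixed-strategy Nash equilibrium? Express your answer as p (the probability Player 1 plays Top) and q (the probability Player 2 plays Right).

p = 15/31, q = 13/30

For Player 2 to be willing to mix, Player 2 must be indifferent between Right and Left, which pins down Player 1's mix.
  Player 2's payoff to Right: p·9 + (1−p)·(-7) = 16p - 7
  Player 2's payoff to Left: p·(-7) + (1−p)·8 = -15p + 8
  16p - 7 = -15p + 8  ⇒  31p = 15  ⇒  p = 15/31.
For Player 1 to be willing to mix, Player 1 must be indifferent between Top and Bottom, which pins down Player 2's mix.
  Player 1's payoff to Top: q·(-8) + (1−q)·6 = -14q + 6
  Player 1's payoff to Bottom: q·9 + (1−q)·(-7) = 16q - 7
  -14q + 6 = 16q - 7  ⇒  -30q = -13  ⇒  q = 13/30.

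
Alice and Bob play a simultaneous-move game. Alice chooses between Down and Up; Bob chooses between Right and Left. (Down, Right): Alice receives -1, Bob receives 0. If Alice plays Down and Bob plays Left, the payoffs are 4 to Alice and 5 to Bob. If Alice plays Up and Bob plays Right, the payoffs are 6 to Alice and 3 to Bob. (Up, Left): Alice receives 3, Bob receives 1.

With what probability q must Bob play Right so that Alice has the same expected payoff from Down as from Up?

q = 1/8

For Alice to be willing to mix, Alice must be indifferent between Down and Up, which pins down Bob's mix.
  Alice's payoff from Down: q·(-1) + (1−q)·4 = -5q + 4
  Alice's payoff from Up: q·6 + (1−q)·3 = 3q + 3
  -5q + 4 = 3q + 3  ⇒  -8q = -1  ⇒  q = 1/8.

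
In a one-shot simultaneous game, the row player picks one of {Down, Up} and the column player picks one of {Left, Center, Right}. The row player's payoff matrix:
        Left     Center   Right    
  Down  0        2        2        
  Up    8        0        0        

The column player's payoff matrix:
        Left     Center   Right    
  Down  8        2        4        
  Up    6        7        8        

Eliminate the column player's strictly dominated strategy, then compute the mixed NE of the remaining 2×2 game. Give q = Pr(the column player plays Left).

The column player's strategy Center is strictly dominated by Right: 4 > 2 and 8 > 7. Eliminate Center.
The column player's mix must leave the row player indifferent between Down and Up.
  the row player's expected payoff from Down: q·0 + (1−q)·2 = -2q + 2
  the row player's expected payoff from Up: q·8 + (1−q)·0 = 8q
  -2q + 2 = 8q  ⇒  -10q = -2  ⇒  q = 1/5.

q = 1/5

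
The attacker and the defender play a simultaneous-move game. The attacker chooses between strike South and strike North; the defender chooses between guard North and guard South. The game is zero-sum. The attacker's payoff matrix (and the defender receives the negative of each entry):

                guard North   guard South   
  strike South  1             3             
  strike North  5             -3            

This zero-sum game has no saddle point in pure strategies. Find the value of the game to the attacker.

v = 9/5

For the attacker to be willing to mix, the attacker must be indifferent between strike South and strike North, which pins down the defender's mix.
  the attacker's expected payoff from strike South: q·1 + (1−q)·3 = -2q + 3
  the attacker's expected payoff from strike North: q·5 + (1−q)·(-3) = 8q - 3
  -2q + 3 = 8q - 3  ⇒  -10q = -6  ⇒  q = 3/5.
The value is the attacker's expected payoff against this mix (using strike South): (3/5)·1 + (2/5)·3 = 9/5.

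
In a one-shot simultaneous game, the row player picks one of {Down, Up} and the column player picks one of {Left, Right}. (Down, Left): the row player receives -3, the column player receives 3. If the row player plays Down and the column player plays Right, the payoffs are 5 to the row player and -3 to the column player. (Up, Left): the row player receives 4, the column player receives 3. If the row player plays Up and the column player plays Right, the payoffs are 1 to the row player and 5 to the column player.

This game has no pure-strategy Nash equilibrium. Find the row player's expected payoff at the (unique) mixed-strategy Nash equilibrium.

23/11

Set the row player's expected payoff from Down equal to that from Up:
  the row player's expected payoff from Down: q·(-3) + (1−q)·5 = -8q + 5
  the row player's expected payoff from Up: q·4 + (1−q)·1 = 3q + 1
  -8q + 5 = 3q + 1  ⇒  -11q = -4  ⇒  q = 4/11.
At equilibrium the row player is indifferent across rows, so the row player's payoff equals the payoff from Down: (4/11)·(-3) + (7/11)·5 = 23/11.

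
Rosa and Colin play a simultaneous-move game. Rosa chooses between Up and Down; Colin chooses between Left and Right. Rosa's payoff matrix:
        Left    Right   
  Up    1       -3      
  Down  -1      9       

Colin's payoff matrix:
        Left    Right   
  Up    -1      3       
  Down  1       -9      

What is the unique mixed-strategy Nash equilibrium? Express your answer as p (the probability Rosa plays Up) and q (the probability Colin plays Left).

Set Colin's expected payoff from Left equal to that from Right:
  Colin's payoff from Left: p·(-1) + (1−p)·1 = -2p + 1
  Colin's payoff from Right: p·3 + (1−p)·(-9) = 12p - 9
  -2p + 1 = 12p - 9  ⇒  -14p = -10  ⇒  p = 5/7.
In a mixed equilibrium Rosa is indifferent between Up and Down; this condition fixes q.
  Rosa's expected payoff from Up: q·1 + (1−q)·(-3) = 4q - 3
  Rosa's expected payoff from Down: q·(-1) + (1−q)·9 = -10q + 9
  4q - 3 = -10q + 9  ⇒  14q = 12  ⇒  q = 6/7.

p = 5/7, q = 6/7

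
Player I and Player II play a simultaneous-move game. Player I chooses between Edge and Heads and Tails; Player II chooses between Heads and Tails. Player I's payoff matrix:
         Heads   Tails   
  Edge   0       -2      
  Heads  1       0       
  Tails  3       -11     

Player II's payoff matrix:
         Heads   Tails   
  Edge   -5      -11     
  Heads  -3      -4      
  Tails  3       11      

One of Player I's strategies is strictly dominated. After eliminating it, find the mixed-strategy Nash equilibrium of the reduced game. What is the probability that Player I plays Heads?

Player I's strategy Edge is strictly dominated by Heads: 1 > 0 and 0 > -2. Eliminate Edge.
Player II's indifference between Heads and Tails determines Player I's mixing probability p:
  Player II's payoff to Heads: p·(-3) + (1−p)·3 = -6p + 3
  Player II's payoff to Tails: p·(-4) + (1−p)·11 = -15p + 11
  -6p + 3 = -15p + 11  ⇒  9p = 8  ⇒  p = 8/9.

p = 8/9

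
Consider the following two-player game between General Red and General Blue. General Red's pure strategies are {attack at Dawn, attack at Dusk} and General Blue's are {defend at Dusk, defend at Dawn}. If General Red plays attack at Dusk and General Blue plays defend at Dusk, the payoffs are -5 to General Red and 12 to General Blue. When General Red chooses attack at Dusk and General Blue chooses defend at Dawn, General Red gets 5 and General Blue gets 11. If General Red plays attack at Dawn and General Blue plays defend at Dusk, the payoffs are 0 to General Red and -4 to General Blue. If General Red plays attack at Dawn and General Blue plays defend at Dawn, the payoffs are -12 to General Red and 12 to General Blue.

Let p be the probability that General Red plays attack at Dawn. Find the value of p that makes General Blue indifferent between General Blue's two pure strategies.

p = 1/17

In a mixed equilibrium General Blue is indifferent between defend at Dusk and defend at Dawn; this condition fixes p.
  General Blue's payoff from defend at Dusk: p·(-4) + (1−p)·12 = -16p + 12
  General Blue's payoff from defend at Dawn: p·12 + (1−p)·11 = p + 11
  -16p + 12 = p + 11  ⇒  -17p = -1  ⇒  p = 1/17.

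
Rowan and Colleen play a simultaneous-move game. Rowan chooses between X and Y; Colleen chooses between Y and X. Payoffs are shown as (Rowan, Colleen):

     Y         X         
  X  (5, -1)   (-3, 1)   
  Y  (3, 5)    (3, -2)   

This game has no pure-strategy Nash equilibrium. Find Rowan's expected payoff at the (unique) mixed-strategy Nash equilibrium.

3

Rowan's indifference between X and Y determines Colleen's mixing probability q:
  Rowan's expected payoff from X: q·5 + (1−q)·(-3) = 8q - 3
  Rowan's expected payoff from Y: q·3 + (1−q)·3 = 3
  8q - 3 = 3  ⇒  8q = 6  ⇒  q = 3/4.
At equilibrium Rowan is indifferent across rows, so Rowan's payoff equals the payoff from X: (3/4)·5 + (1/4)·(-3) = 3.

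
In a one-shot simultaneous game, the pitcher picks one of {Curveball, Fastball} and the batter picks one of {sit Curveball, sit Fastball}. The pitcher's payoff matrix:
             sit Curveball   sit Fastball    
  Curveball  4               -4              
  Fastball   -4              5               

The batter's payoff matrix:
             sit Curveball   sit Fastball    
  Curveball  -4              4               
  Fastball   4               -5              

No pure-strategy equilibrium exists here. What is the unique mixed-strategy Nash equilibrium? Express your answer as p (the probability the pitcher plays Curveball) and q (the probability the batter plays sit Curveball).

For the batter to be willing to mix, the batter must be indifferent between sit Curveball and sit Fastball, which pins down the pitcher's mix.
  the batter's expected payoff from sit Curveball: p·(-4) + (1−p)·4 = -8p + 4
  the batter's expected payoff from sit Fastball: p·4 + (1−p)·(-5) = 9p - 5
  -8p + 4 = 9p - 5  ⇒  -17p = -9  ⇒  p = 9/17.
The batter's mix must leave the pitcher indifferent between Curveball and Fastball.
  the pitcher's payoff from Curveball: q·4 + (1−q)·(-4) = 8q - 4
  the pitcher's payoff from Fastball: q·(-4) + (1−q)·5 = -9q + 5
  8q - 4 = -9q + 5  ⇒  17q = 9  ⇒  q = 9/17.

p = 9/17, q = 9/17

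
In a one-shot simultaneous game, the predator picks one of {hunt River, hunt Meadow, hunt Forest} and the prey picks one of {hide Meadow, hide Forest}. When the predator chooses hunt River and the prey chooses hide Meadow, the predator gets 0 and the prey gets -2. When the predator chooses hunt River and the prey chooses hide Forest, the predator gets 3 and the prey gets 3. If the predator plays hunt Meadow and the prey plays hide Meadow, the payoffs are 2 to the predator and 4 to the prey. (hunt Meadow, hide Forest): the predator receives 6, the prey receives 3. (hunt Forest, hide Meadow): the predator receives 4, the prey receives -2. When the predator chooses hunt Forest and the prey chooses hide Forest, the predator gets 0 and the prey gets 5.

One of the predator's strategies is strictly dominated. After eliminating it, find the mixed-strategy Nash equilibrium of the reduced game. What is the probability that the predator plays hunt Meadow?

The predator's strategy hunt River is strictly dominated by hunt Meadow: 2 > 0 and 6 > 3. Eliminate hunt River.
The predator's mix must leave the prey indifferent between hide Meadow and hide Forest.
  the prey's payoff from hide Meadow: p·4 + (1−p)·(-2) = 6p - 2
  the prey's payoff from hide Forest: p·3 + (1−p)·5 = -2p + 5
  6p - 2 = -2p + 5  ⇒  8p = 7  ⇒  p = 7/8.

p = 7/8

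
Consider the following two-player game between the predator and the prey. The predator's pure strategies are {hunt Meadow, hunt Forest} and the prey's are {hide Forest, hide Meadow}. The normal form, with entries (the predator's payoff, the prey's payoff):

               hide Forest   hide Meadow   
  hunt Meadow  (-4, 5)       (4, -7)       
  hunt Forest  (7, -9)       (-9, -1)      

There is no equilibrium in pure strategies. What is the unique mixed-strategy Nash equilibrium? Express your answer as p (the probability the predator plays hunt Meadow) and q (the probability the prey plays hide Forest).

p = 2/5, q = 13/24

For the prey to be willing to mix, the prey must be indifferent between hide Forest and hide Meadow, which pins down the predator's mix.
  the prey's payoff from hide Forest: p·5 + (1−p)·(-9) = 14p - 9
  the prey's payoff from hide Meadow: p·(-7) + (1−p)·(-1) = -6p - 1
  14p - 9 = -6p - 1  ⇒  20p = 8  ⇒  p = 2/5.
The prey's mix must leave the predator indifferent between hunt Meadow and hunt Forest.
  the predator's payoff to hunt Meadow: q·(-4) + (1−q)·4 = -8q + 4
  the predator's payoff to hunt Forest: q·7 + (1−q)·(-9) = 16q - 9
  -8q + 4 = 16q - 9  ⇒  -24q = -13  ⇒  q = 13/24.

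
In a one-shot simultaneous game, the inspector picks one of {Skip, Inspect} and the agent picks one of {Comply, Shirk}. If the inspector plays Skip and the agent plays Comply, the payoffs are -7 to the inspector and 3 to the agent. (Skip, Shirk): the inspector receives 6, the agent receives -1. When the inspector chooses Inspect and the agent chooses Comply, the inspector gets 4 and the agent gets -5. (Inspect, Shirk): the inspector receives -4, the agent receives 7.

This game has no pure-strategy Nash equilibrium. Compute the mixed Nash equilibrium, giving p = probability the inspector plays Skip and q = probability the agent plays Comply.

p = 3/4, q = 10/21

In a mixed equilibrium the agent is indifferent between Comply and Shirk; this condition fixes p.
  the agent's payoff from Comply: p·3 + (1−p)·(-5) = 8p - 5
  the agent's payoff from Shirk: p·(-1) + (1−p)·7 = -8p + 7
  8p - 5 = -8p + 7  ⇒  16p = 12  ⇒  p = 3/4.
The agent's mix must leave the inspector indifferent between Skip and Inspect.
  the inspector's expected payoff from Skip: q·(-7) + (1−q)·6 = -13q + 6
  the inspector's expected payoff from Inspect: q·4 + (1−q)·(-4) = 8q - 4
  -13q + 6 = 8q - 4  ⇒  -21q = -10  ⇒  q = 10/21.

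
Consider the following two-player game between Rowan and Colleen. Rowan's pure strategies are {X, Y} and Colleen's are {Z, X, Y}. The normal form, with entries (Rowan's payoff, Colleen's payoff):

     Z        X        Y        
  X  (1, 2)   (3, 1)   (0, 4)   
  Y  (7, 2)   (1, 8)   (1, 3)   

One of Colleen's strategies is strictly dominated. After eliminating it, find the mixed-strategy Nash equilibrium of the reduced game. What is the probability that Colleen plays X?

q = 1/3

Colleen's strategy Z is strictly dominated by Y: 4 > 2 and 3 > 2. Eliminate Z.
For Rowan to be willing to mix, Rowan must be indifferent between X and Y, which pins down Colleen's mix.
  Rowan's expected payoff from X: q·3 + (1−q)·0 = 3q
  Rowan's expected payoff from Y: q·1 + (1−q)·1 = 1
  3q = 1  ⇒  3q = 1  ⇒  q = 1/3.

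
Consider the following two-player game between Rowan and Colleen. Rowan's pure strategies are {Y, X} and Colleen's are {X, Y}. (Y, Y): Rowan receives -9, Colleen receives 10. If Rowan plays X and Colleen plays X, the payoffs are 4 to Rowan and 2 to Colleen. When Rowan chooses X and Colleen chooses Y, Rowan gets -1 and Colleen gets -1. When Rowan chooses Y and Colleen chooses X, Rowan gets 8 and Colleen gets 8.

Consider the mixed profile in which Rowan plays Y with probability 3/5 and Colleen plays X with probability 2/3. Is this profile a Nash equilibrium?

Check Colleen's indifference given Rowan's mix p = 3/5:
  payoff from X = 28/5; payoff from Y = 28/5 — equal.
Check Rowan's indifference given Colleen's mix q = 2/3:
  payoff from Y = 7/3; payoff from X = 7/3 — equal.
Both players are indifferent, so neither can profitably deviate.

Yes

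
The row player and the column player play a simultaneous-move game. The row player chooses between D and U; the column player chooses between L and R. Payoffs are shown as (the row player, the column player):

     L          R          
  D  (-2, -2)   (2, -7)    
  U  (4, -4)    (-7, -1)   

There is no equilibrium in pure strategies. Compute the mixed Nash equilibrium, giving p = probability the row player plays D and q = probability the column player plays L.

p = 3/8, q = 3/5

Set the column player's expected payoff from L equal to that from R:
  the column player's payoff to L: p·(-2) + (1−p)·(-4) = 2p - 4
  the column player's payoff to R: p·(-7) + (1−p)·(-1) = -6p - 1
  2p - 4 = -6p - 1  ⇒  8p = 3  ⇒  p = 3/8.
For the row player to be willing to mix, the row player must be indifferent between D and U, which pins down the column player's mix.
  the row player's expected payoff from D: q·(-2) + (1−q)·2 = -4q + 2
  the row player's expected payoff from U: q·4 + (1−q)·(-7) = 11q - 7
  -4q + 2 = 11q - 7  ⇒  -15q = -9  ⇒  q = 3/5.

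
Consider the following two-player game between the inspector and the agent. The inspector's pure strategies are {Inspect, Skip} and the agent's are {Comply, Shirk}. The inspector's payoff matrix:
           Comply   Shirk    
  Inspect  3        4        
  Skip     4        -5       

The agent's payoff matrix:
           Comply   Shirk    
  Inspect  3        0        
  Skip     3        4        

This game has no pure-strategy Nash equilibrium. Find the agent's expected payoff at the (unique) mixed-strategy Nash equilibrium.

In a mixed equilibrium the agent is indifferent between Comply and Shirk; this condition fixes p.
  the agent's expected payoff from Comply: p·3 + (1−p)·3 = 3
  the agent's expected payoff from Shirk: p·0 + (1−p)·4 = -4p + 4
  3 = -4p + 4  ⇒  4p = 1  ⇒  p = 1/4.
At equilibrium the agent is indifferent across columns, so the agent's payoff equals the payoff from Comply: (1/4)·3 + (3/4)·3 = 3.

3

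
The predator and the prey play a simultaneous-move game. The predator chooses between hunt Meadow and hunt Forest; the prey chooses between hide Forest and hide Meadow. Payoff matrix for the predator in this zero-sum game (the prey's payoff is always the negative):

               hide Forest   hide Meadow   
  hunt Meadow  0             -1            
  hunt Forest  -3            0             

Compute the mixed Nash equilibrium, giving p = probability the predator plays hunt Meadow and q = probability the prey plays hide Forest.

p = 3/4, q = 1/4

Set the prey's expected payoff from hide Forest equal to that from hide Meadow:
  the prey's payoff to hide Forest: p·0 + (1−p)·3 = -3p + 3
  the prey's payoff to hide Meadow: p·1 + (1−p)·0 = p
  -3p + 3 = p  ⇒  -4p = -3  ⇒  p = 3/4.
The predator's indifference between hunt Meadow and hunt Forest determines the prey's mixing probability q:
  the predator's payoff from hunt Meadow: q·0 + (1−q)·(-1) = q - 1
  the predator's payoff from hunt Forest: q·(-3) + (1−q)·0 = -3q
  q - 1 = -3q  ⇒  4q = 1  ⇒  q = 1/4.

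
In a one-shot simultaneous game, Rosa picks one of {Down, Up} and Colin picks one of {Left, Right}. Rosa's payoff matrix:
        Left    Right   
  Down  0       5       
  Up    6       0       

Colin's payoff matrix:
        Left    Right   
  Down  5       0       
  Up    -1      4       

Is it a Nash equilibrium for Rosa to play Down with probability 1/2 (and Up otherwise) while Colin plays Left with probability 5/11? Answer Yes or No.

Yes

Check Colin's indifference given Rosa's mix p = 1/2:
  payoff from Left = 2; payoff from Right = 2 — equal.
Check Rosa's indifference given Colin's mix q = 5/11:
  payoff from Down = 30/11; payoff from Up = 30/11 — equal.
Both players are indifferent, so neither can profitably deviate.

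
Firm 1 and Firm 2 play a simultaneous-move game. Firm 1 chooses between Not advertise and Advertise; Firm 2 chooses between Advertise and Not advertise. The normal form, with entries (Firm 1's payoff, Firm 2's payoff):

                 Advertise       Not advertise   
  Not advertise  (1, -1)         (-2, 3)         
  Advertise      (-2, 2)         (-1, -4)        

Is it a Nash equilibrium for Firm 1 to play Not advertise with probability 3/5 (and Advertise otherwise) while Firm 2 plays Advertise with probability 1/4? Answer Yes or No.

Check Firm 2's indifference given Firm 1's mix p = 3/5:
  payoff from Advertise = 1/5; payoff from Not advertise = 1/5 — equal.
Check Firm 1's indifference given Firm 2's mix q = 1/4:
  payoff from Not advertise = -5/4; payoff from Advertise = -5/4 — equal.
Both players are indifferent, so neither can profitably deviate.

Yes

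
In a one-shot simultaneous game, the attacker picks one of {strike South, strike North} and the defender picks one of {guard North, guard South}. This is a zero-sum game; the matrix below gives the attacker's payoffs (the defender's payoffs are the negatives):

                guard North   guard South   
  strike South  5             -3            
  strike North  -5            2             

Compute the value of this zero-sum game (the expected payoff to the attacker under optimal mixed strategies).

v = -1/3

In a mixed equilibrium the attacker is indifferent between strike South and strike North; this condition fixes q.
  the attacker's payoff to strike South: q·5 + (1−q)·(-3) = 8q - 3
  the attacker's payoff to strike North: q·(-5) + (1−q)·2 = -7q + 2
  8q - 3 = -7q + 2  ⇒  15q = 5  ⇒  q = 1/3.
The value is the attacker's expected payoff against this mix (using strike South): (1/3)·5 + (2/3)·(-3) = -1/3.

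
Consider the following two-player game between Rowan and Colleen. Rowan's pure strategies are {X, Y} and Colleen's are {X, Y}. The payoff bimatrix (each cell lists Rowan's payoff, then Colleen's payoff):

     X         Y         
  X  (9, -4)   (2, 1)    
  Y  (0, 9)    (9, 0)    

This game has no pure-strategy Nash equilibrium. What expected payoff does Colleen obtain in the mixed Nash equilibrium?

In a mixed equilibrium Colleen is indifferent between X and Y; this condition fixes p.
  Colleen's payoff to X: p·(-4) + (1−p)·9 = -13p + 9
  Colleen's payoff to Y: p·1 + (1−p)·0 = p
  -13p + 9 = p  ⇒  -14p = -9  ⇒  p = 9/14.
At equilibrium Colleen is indifferent across columns, so Colleen's payoff equals the payoff from X: (9/14)·(-4) + (5/14)·9 = 9/14.

9/14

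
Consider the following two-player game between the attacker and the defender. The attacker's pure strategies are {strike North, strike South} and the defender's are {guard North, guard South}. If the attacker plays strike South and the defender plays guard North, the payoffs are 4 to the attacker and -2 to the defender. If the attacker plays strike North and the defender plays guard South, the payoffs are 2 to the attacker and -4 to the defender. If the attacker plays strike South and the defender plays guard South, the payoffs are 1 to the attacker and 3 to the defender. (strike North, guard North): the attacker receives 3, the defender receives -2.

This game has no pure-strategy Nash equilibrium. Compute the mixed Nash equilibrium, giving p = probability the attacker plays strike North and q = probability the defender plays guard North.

p = 5/7, q = 1/2

For the defender to be willing to mix, the defender must be indifferent between guard North and guard South, which pins down the attacker's mix.
  the defender's payoff from guard North: p·(-2) + (1−p)·(-2) = -2
  the defender's payoff from guard South: p·(-4) + (1−p)·3 = -7p + 3
  -2 = -7p + 3  ⇒  7p = 5  ⇒  p = 5/7.
The defender's mix must leave the attacker indifferent between strike North and strike South.
  the attacker's payoff from strike North: q·3 + (1−q)·2 = q + 2
  the attacker's payoff from strike South: q·4 + (1−q)·1 = 3q + 1
  q + 2 = 3q + 1  ⇒  -2q = -1  ⇒  q = 1/2.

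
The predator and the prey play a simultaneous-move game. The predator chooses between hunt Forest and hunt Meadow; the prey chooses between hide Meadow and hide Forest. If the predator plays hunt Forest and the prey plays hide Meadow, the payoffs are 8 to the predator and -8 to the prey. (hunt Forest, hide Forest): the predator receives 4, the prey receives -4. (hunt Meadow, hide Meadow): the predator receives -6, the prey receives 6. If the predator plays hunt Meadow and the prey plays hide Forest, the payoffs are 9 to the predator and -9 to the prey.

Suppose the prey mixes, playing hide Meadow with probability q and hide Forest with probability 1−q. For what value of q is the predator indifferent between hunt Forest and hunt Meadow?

In a mixed equilibrium the predator is indifferent between hunt Forest and hunt Meadow; this condition fixes q.
  the predator's payoff to hunt Forest: q·8 + (1−q)·4 = 4q + 4
  the predator's payoff to hunt Meadow: q·(-6) + (1−q)·9 = -15q + 9
  4q + 4 = -15q + 9  ⇒  19q = 5  ⇒  q = 5/19.

q = 5/19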